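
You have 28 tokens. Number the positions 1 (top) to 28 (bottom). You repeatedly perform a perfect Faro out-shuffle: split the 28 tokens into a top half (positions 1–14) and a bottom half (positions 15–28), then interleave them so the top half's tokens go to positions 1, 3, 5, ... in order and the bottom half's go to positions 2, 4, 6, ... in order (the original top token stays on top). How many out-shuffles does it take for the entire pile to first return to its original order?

The out-shuffle permutes the 28 positions with cycle lengths [1, 1, 2, 6, 18].
Every token is home exactly when every cycle has completed a whole number of laps, i.e. after lcm(1, 2, 6, 18) = 18 out-shuffles.

18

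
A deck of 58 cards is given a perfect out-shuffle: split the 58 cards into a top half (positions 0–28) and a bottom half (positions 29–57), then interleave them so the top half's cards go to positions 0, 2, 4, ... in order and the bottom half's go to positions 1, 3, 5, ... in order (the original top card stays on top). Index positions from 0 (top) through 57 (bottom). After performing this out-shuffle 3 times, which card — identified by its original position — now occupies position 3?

Work backwards from position 3, undoing one out-shuffle at a time:
3 ← 30 ← 15 ← 36
So the card now at position 3 started at position 36.

36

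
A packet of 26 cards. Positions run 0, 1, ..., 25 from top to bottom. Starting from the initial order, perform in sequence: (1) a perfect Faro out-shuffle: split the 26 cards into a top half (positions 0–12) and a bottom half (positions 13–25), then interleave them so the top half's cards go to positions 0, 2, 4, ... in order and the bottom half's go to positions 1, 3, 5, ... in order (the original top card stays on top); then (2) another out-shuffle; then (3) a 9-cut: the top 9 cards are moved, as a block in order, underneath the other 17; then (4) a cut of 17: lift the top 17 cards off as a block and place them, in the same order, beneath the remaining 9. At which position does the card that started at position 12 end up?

23

Track the card from position 12 forward through each operation:
  after op 1 (out-shuffle): 12 → 24
  after op 2 (out-shuffle): 24 → 23
  after op 3 (cut 9): 23 → 14
  after op 4 (cut 17): 14 → 23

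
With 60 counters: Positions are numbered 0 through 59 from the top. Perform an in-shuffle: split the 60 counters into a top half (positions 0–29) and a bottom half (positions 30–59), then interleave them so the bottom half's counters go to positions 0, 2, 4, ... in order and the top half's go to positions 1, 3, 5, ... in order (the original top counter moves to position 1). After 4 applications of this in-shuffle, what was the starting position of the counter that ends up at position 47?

2

Work backwards from position 47, undoing one in-shuffle at a time:
47 ← 23 ← 11 ← 5 ← 2
So the counter now at position 47 started at position 2.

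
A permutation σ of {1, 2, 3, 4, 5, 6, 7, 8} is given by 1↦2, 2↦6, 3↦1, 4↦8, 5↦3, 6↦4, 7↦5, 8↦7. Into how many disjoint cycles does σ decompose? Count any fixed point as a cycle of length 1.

Cycle decomposition: (1 2 6 4 8 7 5 3).
1 cycle.

1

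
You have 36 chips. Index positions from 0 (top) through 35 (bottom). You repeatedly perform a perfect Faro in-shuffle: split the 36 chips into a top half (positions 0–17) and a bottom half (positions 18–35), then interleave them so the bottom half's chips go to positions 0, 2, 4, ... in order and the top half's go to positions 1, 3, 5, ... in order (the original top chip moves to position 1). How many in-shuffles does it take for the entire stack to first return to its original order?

The in-shuffle permutes the 36 positions with cycle lengths [36].
Every chip is home exactly when every cycle has completed a whole number of laps, i.e. after lcm(36) = 36 in-shuffles.

36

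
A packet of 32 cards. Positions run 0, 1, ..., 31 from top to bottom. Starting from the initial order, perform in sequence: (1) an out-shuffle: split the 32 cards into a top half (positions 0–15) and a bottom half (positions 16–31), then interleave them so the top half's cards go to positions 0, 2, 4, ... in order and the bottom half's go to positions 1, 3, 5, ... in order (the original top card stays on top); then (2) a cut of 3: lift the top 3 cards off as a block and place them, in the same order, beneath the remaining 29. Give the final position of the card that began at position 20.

6

Track the card from position 20 forward through each operation:
  after op 1 (out-shuffle): 20 → 9
  after op 2 (cut 3): 9 → 6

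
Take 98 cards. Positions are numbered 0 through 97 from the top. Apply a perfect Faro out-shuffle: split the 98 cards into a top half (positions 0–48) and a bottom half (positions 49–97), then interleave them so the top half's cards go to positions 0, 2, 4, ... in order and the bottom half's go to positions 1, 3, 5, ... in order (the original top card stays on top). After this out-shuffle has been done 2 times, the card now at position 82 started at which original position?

Work backwards from position 82, undoing one out-shuffle at a time:
82 ← 41 ← 69
So the card now at position 82 started at position 69.

69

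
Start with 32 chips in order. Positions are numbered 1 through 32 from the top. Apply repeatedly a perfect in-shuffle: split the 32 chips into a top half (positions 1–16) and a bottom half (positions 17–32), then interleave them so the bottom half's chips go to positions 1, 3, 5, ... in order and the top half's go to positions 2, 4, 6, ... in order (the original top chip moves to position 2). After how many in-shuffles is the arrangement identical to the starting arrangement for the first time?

The in-shuffle permutes the 32 positions with cycle lengths [2, 10, 10, 10].
Every chip is home exactly when every cycle has completed a whole number of laps, i.e. after lcm(2, 10) = 10 in-shuffles.

10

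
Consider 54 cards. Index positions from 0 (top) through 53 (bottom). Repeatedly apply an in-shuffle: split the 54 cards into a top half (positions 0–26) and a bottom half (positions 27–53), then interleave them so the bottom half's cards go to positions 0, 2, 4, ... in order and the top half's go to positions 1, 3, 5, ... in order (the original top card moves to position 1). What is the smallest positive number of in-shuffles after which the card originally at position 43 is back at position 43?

4

Follow position 43 under repeated in-shuffles:
43 → 32 → 10 → 21 → 43
It first returns after 4 in-shuffles.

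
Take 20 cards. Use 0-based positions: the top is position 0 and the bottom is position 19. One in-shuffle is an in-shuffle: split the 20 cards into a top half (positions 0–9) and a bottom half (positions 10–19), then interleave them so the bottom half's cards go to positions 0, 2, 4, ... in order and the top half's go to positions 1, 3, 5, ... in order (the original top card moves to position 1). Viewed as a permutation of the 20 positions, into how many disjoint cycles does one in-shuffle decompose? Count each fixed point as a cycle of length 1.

Trace each unvisited position around until it returns:
(0 1 3 7 15 10) (2 5 11) (4 9 19 18 16 12) (6 13) (8 17 14)
5 cycles in total.

5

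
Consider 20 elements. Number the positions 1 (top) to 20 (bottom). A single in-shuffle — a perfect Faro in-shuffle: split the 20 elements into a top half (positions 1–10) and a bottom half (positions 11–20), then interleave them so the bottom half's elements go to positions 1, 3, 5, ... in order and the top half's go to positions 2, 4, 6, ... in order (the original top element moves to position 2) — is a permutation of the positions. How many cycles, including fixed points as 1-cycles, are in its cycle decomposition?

Trace each unvisited position around until it returns:
(1 2 4 8 16 11) (3 6 12) (5 10 20 19 17 13) (7 14) (9 18 15)
5 cycles in total.

5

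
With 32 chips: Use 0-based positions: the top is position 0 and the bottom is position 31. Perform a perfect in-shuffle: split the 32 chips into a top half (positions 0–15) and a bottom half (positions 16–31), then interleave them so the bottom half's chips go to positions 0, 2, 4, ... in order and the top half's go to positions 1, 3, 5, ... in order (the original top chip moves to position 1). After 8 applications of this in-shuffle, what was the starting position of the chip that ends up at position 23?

29

Work backwards from position 23, undoing one in-shuffle at a time:
23 ← 11 ← 5 ← 2 ← 17 ← 8 ← 20 ← 26 ← 29
So the chip now at position 23 started at position 29.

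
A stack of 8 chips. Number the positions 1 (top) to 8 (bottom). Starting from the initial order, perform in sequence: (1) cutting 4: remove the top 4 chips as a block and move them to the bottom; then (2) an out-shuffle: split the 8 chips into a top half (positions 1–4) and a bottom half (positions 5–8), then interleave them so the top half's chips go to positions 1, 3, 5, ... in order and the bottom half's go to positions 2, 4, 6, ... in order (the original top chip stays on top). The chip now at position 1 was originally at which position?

5

Undo the operations in reverse order, starting from position 1:
  undo op 2 (out-shuffle, from top half): 1 ← 1
  undo op 1 (cut 4): 1 ← 5
So the chip at position 1 came from original position 5.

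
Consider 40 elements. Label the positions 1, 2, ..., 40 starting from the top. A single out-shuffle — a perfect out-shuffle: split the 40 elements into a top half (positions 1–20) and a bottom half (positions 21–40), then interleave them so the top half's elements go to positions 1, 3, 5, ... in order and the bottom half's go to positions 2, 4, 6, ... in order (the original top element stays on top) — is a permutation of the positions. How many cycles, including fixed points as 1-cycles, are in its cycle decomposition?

Trace each unvisited position around until it returns:
(1) (2 3 5 9 17 33 ... len 12) (4 7 13 25 10 19 ... len 12) (8 15 29 18 35 30 ... len 12) (14 27) (40)
6 cycles in total.

6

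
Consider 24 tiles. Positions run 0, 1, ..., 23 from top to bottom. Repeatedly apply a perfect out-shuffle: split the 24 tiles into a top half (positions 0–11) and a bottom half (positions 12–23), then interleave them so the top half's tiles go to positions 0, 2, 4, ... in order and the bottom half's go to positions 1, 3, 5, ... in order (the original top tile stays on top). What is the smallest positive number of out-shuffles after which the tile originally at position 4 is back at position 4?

Follow position 4 under repeated out-shuffles:
4 → 8 → 16 → 9 → 18 → 13 → 3 → 6 → 12 → 1 → 2 → 4
It first returns after 11 out-shuffles.

11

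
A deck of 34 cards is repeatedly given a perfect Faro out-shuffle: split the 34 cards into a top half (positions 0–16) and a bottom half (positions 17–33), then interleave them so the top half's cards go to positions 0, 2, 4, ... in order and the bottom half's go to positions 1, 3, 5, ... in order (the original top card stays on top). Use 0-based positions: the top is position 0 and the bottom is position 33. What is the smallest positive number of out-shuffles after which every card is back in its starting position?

10

The out-shuffle permutes the 34 positions with cycle lengths [1, 1, 2, 10, 10, 10].
Every card is home exactly when every cycle has completed a whole number of laps, i.e. after lcm(1, 2, 10) = 10 out-shuffles.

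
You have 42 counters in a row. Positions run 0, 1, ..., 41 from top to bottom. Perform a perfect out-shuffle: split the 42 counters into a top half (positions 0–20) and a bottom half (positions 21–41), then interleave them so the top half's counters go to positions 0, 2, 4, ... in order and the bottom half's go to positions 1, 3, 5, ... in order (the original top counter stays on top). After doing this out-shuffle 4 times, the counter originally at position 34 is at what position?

Track the counter's position through each out-shuffle:
34 → 27 → 13 → 26 → 11

11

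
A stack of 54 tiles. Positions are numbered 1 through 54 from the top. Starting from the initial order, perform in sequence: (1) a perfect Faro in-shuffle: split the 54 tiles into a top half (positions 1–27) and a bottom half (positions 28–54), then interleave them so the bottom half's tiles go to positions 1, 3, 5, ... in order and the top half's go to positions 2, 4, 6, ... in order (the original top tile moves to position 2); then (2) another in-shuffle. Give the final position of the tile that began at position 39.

Track the tile from position 39 forward through each operation:
  after op 1 (in-shuffle): 39 → 23
  after op 2 (in-shuffle): 23 → 46

46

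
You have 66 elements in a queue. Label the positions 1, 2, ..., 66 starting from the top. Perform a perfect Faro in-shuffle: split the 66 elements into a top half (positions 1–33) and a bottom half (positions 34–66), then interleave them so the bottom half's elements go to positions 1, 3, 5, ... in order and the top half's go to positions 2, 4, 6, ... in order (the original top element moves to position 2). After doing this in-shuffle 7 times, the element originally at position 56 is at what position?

Track the element's position through each in-shuffle:
56 → 45 → 23 → 46 → 25 → 50 → 33 → 66

66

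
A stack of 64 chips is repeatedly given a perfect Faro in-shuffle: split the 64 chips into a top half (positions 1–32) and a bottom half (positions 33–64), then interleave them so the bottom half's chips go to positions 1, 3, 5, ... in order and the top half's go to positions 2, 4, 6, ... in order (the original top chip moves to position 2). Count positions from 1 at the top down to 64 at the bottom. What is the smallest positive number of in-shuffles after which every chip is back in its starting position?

12

The in-shuffle permutes the 64 positions with cycle lengths [4, 12, 12, 12, 12, 12].
Every chip is home exactly when every cycle has completed a whole number of laps, i.e. after lcm(4, 12) = 12 in-shuffles.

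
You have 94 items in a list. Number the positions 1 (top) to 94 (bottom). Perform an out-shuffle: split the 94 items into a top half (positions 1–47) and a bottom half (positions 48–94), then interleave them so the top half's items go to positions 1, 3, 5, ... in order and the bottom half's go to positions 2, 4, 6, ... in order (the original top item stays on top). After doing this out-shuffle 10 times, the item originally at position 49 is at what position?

49

Track the item's position through each out-shuffle:
49 → 4 → 7 → 13 → 25 → 49 → 4 → 7 → 13 → 25 → 49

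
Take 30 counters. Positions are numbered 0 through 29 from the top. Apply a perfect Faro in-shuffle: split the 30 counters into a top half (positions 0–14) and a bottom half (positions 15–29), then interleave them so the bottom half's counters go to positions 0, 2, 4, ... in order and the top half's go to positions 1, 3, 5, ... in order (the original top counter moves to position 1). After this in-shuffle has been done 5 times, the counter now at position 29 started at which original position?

29

Work backwards from position 29, undoing one in-shuffle at a time:
29 ← 14 ← 22 ← 26 ← 28 ← 29
So the counter now at position 29 started at position 29.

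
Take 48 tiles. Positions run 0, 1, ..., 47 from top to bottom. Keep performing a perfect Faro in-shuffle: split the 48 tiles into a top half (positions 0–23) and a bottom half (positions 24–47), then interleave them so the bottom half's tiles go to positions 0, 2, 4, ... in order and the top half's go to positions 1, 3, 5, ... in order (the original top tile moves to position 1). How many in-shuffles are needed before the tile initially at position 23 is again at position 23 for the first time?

Follow position 23 under repeated in-shuffles:
23 → 47 → 46 → 44 → 40 → 32 → 16 → 33 → ... → 23 (length 21)
It first returns after 21 in-shuffles.

21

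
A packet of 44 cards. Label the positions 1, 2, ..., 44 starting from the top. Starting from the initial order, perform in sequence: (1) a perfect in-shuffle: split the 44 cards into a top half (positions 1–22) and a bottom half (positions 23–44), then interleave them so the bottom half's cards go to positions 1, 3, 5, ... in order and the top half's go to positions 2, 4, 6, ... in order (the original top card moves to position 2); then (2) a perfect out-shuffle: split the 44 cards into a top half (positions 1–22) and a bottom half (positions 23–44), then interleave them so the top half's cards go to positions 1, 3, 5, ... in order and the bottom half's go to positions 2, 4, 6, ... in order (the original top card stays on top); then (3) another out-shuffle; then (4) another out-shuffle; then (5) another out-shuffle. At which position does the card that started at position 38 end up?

Track the card from position 38 forward through each operation:
  after op 1 (in-shuffle): 38 → 31
  after op 2 (out-shuffle): 31 → 18
  after op 3 (out-shuffle): 18 → 35
  after op 4 (out-shuffle): 35 → 26
  after op 5 (out-shuffle): 26 → 8

8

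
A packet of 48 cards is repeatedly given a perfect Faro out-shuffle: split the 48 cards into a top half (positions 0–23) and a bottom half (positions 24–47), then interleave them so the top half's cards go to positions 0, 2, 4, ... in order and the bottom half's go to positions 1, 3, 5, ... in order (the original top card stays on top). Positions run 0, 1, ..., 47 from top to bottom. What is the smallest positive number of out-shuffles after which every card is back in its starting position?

23

The out-shuffle permutes the 48 positions with cycle lengths [1, 1, 23, 23].
Every card is home exactly when every cycle has completed a whole number of laps, i.e. after lcm(1, 23) = 23 out-shuffles.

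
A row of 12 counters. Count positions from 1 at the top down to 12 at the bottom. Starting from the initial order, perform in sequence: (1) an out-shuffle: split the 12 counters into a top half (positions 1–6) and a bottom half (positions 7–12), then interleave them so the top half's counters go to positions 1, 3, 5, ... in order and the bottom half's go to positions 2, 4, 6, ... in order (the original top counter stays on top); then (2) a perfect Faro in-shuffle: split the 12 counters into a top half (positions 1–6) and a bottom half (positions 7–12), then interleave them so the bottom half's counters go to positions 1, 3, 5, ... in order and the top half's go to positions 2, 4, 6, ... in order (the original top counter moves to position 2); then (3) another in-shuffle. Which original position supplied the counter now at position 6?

10

Undo the operations in reverse order, starting from position 6:
  undo op 3 (in-shuffle, from top half): 6 ← 3
  undo op 2 (in-shuffle, from bottom half): 3 ← 8
  undo op 1 (out-shuffle, from bottom half): 8 ← 10
So the counter at position 6 came from original position 10.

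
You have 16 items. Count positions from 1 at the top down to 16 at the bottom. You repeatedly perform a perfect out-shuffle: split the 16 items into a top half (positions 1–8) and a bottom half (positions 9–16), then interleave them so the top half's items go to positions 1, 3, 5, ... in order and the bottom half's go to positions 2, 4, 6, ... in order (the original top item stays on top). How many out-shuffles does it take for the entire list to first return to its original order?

The out-shuffle permutes the 16 positions with cycle lengths [1, 1, 2, 4, 4, 4].
Every item is home exactly when every cycle has completed a whole number of laps, i.e. after lcm(1, 2, 4) = 4 out-shuffles.

4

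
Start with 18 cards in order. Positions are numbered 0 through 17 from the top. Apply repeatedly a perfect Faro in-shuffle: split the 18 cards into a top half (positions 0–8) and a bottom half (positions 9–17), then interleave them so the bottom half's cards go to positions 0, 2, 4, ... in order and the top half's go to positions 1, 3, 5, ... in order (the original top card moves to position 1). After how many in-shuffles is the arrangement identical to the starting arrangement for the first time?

The in-shuffle permutes the 18 positions with cycle lengths [18].
Every card is home exactly when every cycle has completed a whole number of laps, i.e. after lcm(18) = 18 in-shuffles.

18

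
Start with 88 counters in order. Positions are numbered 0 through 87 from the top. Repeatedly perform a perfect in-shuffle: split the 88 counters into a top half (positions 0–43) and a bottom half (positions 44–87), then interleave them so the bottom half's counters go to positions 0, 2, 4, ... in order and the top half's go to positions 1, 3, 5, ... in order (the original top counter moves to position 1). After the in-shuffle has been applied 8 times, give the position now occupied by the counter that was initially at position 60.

Track the counter's position through each in-shuffle:
60 → 32 → 65 → 42 → 85 → 82 → 76 → 64 → 40

40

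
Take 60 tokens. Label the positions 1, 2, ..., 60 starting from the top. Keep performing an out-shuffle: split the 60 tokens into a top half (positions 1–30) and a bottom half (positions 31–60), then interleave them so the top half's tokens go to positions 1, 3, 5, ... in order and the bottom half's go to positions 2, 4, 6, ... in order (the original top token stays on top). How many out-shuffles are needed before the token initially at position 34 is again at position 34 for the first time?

Follow position 34 under repeated out-shuffles:
34 → 8 → 15 → 29 → 57 → 54 → 48 → 36 → ... → 34 (length 58)
It first returns after 58 out-shuffles.

58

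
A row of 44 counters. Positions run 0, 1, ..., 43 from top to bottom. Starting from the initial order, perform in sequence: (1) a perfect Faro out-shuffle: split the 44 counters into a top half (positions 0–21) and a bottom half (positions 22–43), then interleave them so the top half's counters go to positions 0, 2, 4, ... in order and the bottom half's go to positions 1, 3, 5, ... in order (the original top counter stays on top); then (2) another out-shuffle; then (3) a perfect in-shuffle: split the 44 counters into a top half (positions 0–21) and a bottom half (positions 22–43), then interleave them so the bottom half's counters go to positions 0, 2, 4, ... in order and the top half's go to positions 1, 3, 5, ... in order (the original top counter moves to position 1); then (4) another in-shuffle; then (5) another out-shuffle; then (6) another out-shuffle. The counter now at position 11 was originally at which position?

Undo the operations in reverse order, starting from position 11:
  undo op 6 (out-shuffle, from bottom half): 11 ← 27
  undo op 5 (out-shuffle, from bottom half): 27 ← 35
  undo op 4 (in-shuffle, from top half): 35 ← 17
  undo op 3 (in-shuffle, from top half): 17 ← 8
  undo op 2 (out-shuffle, from top half): 8 ← 4
  undo op 1 (out-shuffle, from top half): 4 ← 2
So the counter at position 11 came from original position 2.

2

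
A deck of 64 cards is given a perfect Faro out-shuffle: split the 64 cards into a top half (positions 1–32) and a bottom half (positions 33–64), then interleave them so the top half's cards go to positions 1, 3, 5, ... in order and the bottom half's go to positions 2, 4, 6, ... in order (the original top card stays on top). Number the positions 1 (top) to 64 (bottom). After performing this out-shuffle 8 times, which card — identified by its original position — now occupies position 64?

Work backwards from position 64, undoing one out-shuffle at a time:
64 ← 64 ← 64 ← 64 ← 64 ← 64 ← 64 ← 64 ← 64
So the card now at position 64 started at position 64.

64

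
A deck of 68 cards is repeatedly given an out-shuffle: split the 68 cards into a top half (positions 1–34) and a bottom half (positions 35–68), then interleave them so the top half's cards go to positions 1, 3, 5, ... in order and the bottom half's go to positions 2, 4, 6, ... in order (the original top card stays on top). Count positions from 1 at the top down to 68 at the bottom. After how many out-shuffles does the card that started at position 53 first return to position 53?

Follow position 53 under repeated out-shuffles:
53 → 38 → 8 → 15 → 29 → 57 → 46 → 24 → ... → 53 (length 66)
It first returns after 66 out-shuffles.

66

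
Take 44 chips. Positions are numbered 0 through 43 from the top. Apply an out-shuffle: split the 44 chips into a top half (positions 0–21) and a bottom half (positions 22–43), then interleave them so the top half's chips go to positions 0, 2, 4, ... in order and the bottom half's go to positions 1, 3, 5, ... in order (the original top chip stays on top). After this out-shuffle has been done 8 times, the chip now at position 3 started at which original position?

Work backwards from position 3, undoing one out-shuffle at a time:
3 ← 23 ← 33 ← 38 ← 19 ← 31 ← 37 ← 40 ← 20
So the chip now at position 3 started at position 20.

20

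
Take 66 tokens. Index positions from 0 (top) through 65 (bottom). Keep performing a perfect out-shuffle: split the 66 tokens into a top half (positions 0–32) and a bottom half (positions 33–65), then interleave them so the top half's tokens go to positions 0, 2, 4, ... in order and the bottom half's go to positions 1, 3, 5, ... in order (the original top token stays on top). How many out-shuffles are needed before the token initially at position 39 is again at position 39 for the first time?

4

Follow position 39 under repeated out-shuffles:
39 → 13 → 26 → 52 → 39
It first returns after 4 out-shuffles.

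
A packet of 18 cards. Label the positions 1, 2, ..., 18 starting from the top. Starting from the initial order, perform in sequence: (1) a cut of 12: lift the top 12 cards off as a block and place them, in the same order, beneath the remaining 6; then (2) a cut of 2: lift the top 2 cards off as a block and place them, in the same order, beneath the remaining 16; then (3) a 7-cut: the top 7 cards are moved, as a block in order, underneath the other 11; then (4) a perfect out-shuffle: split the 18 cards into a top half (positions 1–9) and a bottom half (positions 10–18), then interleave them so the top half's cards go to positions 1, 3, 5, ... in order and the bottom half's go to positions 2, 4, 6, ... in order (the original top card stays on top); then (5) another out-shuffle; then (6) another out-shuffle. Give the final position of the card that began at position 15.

Track the card from position 15 forward through each operation:
  after op 1 (cut 12): 15 → 3
  after op 2 (cut 2): 3 → 1
  after op 3 (cut 7): 1 → 12
  after op 4 (out-shuffle): 12 → 6
  after op 5 (out-shuffle): 6 → 11
  after op 6 (out-shuffle): 11 → 4

4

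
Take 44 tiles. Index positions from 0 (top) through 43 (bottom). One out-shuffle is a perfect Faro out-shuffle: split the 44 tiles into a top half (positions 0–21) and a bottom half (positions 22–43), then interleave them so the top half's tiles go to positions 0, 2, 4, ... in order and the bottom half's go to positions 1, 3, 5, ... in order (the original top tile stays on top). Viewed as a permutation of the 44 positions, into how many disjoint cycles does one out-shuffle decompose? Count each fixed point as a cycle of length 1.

Trace each unvisited position around until it returns:
(0) (1 2 4 8 16 32 ... len 14) (3 6 12 24 5 10 ... len 14) (7 14 28 13 26 9 ... len 14) (43)
5 cycles in total.

5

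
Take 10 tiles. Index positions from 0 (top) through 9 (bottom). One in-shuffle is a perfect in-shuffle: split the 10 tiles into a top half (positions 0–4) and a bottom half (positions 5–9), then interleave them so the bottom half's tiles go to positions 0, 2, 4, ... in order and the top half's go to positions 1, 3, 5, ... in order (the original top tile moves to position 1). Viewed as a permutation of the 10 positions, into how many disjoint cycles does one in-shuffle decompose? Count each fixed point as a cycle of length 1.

1

Trace each unvisited position around until it returns:
(0 1 3 7 4 9 8 6 2 5)
1 cycle in total.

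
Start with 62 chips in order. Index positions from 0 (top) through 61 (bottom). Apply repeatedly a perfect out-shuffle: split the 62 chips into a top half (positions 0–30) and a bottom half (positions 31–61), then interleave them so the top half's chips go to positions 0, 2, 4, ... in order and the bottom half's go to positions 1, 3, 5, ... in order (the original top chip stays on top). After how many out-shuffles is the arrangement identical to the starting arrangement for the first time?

The out-shuffle permutes the 62 positions with cycle lengths [1, 1, 60].
Every chip is home exactly when every cycle has completed a whole number of laps, i.e. after lcm(1, 60) = 60 out-shuffles.

60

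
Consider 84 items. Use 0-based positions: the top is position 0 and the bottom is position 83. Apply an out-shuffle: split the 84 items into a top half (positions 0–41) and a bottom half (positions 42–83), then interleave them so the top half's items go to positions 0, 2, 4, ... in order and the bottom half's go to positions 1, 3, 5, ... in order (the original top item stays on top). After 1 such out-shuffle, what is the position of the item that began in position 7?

Track the item's position through each out-shuffle:
7 → 14

14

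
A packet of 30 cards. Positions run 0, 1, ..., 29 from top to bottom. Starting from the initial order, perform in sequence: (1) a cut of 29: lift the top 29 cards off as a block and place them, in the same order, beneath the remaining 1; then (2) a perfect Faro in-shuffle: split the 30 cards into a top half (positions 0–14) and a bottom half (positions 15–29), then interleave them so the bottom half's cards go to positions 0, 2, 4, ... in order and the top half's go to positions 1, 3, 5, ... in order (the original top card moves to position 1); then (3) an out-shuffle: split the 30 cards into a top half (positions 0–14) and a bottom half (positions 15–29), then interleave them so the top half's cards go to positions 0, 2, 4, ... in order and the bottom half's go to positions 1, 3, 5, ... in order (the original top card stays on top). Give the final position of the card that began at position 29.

Track the card from position 29 forward through each operation:
  after op 1 (cut 29): 29 → 0
  after op 2 (in-shuffle): 0 → 1
  after op 3 (out-shuffle): 1 → 2

2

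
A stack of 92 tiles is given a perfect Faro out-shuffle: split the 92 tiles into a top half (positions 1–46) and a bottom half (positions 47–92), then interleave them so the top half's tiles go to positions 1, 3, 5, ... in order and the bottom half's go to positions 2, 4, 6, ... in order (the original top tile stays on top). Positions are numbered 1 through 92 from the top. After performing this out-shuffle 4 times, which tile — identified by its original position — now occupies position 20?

42

Work backwards from position 20, undoing one out-shuffle at a time:
20 ← 56 ← 74 ← 83 ← 42
So the tile now at position 20 started at position 42.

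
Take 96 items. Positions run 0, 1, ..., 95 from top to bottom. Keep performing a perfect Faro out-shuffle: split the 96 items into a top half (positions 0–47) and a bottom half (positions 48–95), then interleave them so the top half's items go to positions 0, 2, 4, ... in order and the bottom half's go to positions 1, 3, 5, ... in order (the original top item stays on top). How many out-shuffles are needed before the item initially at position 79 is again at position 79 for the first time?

36

Follow position 79 under repeated out-shuffles:
79 → 63 → 31 → 62 → 29 → 58 → 21 → 42 → ... → 79 (length 36)
It first returns after 36 out-shuffles.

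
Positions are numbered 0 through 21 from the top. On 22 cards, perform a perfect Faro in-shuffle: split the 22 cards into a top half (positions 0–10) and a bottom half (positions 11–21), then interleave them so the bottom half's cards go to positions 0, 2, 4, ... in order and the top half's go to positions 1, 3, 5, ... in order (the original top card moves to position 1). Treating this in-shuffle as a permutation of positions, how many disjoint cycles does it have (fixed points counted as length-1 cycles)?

Trace each unvisited position around until it returns:
(0 1 3 7 15 8 ... len 11) (4 9 19 16 10 21 ... len 11)
2 cycles in total.

2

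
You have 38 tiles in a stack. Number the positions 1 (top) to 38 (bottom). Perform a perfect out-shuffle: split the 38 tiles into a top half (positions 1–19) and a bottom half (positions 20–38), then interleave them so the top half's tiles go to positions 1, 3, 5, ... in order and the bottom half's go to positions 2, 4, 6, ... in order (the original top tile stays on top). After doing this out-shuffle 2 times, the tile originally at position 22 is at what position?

Track the tile's position through each out-shuffle:
22 → 6 → 11

11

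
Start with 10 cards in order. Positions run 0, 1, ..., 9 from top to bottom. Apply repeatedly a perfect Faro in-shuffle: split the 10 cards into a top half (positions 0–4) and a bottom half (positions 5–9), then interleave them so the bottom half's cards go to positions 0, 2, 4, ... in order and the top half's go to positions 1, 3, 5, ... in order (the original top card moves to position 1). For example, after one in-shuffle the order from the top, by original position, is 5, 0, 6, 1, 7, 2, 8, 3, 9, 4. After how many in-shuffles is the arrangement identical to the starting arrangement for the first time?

The in-shuffle permutes the 10 positions with cycle lengths [10].
Every card is home exactly when every cycle has completed a whole number of laps, i.e. after lcm(10) = 10 in-shuffles.

10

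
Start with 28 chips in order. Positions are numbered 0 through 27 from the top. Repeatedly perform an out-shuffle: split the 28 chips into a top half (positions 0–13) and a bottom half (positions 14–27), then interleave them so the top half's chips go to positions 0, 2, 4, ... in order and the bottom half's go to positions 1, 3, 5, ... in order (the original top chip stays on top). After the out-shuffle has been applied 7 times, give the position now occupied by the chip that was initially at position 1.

Track the chip's position through each out-shuffle:
1 → 2 → 4 → 8 → 16 → 5 → 10 → 20

20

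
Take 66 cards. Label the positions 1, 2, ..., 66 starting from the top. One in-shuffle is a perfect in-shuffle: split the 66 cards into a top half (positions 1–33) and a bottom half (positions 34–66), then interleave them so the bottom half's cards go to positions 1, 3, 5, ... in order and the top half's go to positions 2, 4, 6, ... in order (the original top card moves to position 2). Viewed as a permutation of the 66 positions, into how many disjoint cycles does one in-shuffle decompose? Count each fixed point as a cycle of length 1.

Trace each unvisited position around until it returns:
(1 2 4 8 16 32 ... len 66)
1 cycle in total.

1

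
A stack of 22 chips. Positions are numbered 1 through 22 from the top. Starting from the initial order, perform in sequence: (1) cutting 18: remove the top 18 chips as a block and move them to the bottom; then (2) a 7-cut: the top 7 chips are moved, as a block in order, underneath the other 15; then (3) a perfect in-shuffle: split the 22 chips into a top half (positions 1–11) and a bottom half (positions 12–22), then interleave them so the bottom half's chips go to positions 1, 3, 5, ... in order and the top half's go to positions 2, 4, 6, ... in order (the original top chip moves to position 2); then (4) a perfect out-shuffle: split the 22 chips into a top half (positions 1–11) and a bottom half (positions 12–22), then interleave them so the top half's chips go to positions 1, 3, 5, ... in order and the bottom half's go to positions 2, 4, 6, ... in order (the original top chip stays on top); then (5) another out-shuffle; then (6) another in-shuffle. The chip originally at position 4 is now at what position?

Track the chip from position 4 forward through each operation:
  after op 1 (cut 18): 4 → 8
  after op 2 (cut 7): 8 → 1
  after op 3 (in-shuffle): 1 → 2
  after op 4 (out-shuffle): 2 → 3
  after op 5 (out-shuffle): 3 → 5
  after op 6 (in-shuffle): 5 → 10

10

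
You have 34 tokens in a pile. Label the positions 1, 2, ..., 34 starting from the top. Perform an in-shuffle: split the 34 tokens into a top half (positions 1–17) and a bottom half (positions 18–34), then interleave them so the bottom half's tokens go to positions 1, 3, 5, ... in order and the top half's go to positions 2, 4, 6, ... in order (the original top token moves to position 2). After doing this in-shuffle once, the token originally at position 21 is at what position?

7

Track the token's position through each in-shuffle:
21 → 7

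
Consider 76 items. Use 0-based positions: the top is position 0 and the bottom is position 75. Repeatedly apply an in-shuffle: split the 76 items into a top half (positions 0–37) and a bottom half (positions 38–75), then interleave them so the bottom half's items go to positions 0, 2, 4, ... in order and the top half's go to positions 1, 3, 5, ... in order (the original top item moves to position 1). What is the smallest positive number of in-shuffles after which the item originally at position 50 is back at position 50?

30

Follow position 50 under repeated in-shuffles:
50 → 24 → 49 → 22 → 45 → 14 → 29 → 59 → ... → 50 (length 30)
It first returns after 30 in-shuffles.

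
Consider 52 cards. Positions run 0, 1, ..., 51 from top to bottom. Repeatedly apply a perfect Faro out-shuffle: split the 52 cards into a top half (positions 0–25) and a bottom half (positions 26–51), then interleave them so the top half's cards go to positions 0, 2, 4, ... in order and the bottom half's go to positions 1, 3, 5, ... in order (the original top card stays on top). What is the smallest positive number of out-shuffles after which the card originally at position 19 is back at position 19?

8

Follow position 19 under repeated out-shuffles:
19 → 38 → 25 → 50 → 49 → 47 → 43 → 35 → 19
It first returns after 8 out-shuffles.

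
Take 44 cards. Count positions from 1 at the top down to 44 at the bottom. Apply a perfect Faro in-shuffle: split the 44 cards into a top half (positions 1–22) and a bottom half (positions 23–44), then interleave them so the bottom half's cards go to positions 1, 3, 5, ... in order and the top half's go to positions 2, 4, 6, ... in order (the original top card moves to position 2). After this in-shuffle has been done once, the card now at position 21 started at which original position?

33

Work backwards from position 21, undoing one in-shuffle at a time:
21 ← 33
So the card now at position 21 started at position 33.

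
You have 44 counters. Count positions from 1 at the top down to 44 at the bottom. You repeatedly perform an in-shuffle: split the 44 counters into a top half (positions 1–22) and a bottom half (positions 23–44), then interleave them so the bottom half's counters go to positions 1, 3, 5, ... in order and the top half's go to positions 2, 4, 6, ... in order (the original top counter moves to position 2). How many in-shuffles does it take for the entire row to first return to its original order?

12

The in-shuffle permutes the 44 positions with cycle lengths [2, 4, 4, 4, 6, 12, 12].
Every counter is home exactly when every cycle has completed a whole number of laps, i.e. after lcm(2, 4, 6, 12) = 12 in-shuffles.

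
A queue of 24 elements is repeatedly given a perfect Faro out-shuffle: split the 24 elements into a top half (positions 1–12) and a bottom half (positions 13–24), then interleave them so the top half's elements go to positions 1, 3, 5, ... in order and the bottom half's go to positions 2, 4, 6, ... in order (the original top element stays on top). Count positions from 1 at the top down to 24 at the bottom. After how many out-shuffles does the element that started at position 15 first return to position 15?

Follow position 15 under repeated out-shuffles:
15 → 6 → 11 → 21 → 18 → 12 → 23 → 22 → 20 → 16 → 8 → 15
It first returns after 11 out-shuffles.

11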